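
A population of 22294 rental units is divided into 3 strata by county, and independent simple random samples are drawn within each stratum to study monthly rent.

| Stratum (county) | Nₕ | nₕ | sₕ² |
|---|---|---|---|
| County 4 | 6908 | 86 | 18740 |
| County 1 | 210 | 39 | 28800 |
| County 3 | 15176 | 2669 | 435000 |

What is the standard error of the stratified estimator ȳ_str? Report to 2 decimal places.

Var(ȳ_str) = Σₕ Wₕ²(1 − fₕ)sₕ²/nₕ with Wₕ = Nₕ/N, N = 22294.
County 4: Wₕ = 0.30985915; term = 0.30985915²·(1 − 0.01244933)·18740/86 = 20.661373.
County 1: Wₕ = 0.00941957; term = 0.00941957²·(1 − 0.18571429)·28800/39 = 0.053354038.
County 3: Wₕ = 0.68072127; term = 0.68072127²·(1 − 0.17586979)·435000/2669 = 62.240799.
Sum = 82.955526.
SE = √(82.955526) = 9.11.

9.11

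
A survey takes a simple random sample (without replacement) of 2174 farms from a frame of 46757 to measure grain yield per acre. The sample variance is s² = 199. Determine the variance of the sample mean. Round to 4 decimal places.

0.0873

Under SRS without replacement, Var(ȳ) = (1 − f)·s²/n with f = n/N = 2174/46757 = 0.04649571.
Var(ȳ) = (1 − 0.04649571)·199/2174 = 0.95350429·0.091536339 = 0.087280291.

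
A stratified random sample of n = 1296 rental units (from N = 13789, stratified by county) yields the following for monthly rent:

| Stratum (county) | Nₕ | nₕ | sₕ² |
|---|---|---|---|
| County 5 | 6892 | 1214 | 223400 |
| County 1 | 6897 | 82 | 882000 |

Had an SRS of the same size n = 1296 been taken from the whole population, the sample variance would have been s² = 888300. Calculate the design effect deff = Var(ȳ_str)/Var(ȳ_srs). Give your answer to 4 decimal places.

4.3428

Var(ȳ_str) = Σ Wₕ²(1−fₕ)sₕ²/nₕ with Wₕ = Nₕ/13789:
  County 5: (6892/13789)²·(1−1214/6892)·223400/1214 = 37.873862
  County 1: (6897/13789)²·(1−82/6897)·882000/82 = 2658.9813
  → Var(ȳ_str) = 2696.8552.
Var(ȳ_srs) = (1 − 1296/13789)·888300/1296 = 620.99575.
deff = 2696.8552 / 620.99575 = 4.3428.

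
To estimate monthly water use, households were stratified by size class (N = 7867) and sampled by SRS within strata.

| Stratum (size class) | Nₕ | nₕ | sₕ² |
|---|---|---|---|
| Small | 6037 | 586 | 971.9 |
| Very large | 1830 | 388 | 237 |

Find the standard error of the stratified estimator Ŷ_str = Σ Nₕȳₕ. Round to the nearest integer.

Var(Ŷ_str) = Σₕ Nₕ²(1 − fₕ)sₕ²/nₕ.
Small: 6037²·(1 − 586/6037)·971.9/586 = 5.4578466 × 10^7.
Very large: 1830²·(1 − 388/1830)·237/388 = 1.611881 × 10^6.
Sum = 5.6190347 × 10^7.
SE = √(5.6190347 × 10^7) = 7496.

7496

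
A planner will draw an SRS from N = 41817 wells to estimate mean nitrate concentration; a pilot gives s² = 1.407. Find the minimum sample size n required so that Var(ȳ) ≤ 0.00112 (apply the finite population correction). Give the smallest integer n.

1220

Without fpc, n₀ = s²/D = 1.407/0.00112 = 1256.2500.
With fpc, (1 − n/N)·s²/n ≤ D requires n ≥ n₀/(1 + n₀/N) = 1256.2500/(1 + 1256.2500/41817) = 1219.6109.
Rounding up, n = 1220.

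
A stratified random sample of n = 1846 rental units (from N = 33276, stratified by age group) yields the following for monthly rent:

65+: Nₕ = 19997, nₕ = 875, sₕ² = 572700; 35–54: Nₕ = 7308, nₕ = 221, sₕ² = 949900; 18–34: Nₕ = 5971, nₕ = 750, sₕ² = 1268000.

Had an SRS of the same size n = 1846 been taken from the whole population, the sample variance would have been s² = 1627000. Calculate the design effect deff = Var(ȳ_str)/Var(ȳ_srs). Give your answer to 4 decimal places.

0.5702

Var(ȳ_str) = Σ Wₕ²(1−fₕ)sₕ²/nₕ with Wₕ = Nₕ/33276:
  65+: (19997/33276)²·(1−875/19997)·572700/875 = 226.02426
  35–54: (7308/33276)²·(1−221/7308)·949900/221 = 201.04087
  18–34: (5971/33276)²·(1−750/5971)·1268000/750 = 47.598857
  → Var(ȳ_str) = 474.66399.
Var(ȳ_srs) = (1 − 1846/33276)·1627000/1846 = 832.47102.
deff = 474.66399 / 832.47102 = 0.5702.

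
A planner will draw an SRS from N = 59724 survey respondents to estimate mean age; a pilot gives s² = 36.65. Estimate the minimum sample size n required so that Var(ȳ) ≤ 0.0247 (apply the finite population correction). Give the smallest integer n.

Without fpc, n₀ = s²/D = 36.65/0.0247 = 1483.8057.
With fpc, (1 − n/N)·s²/n ≤ D requires n ≥ n₀/(1 + n₀/N) = 1483.8057/(1 + 1483.8057/59724) = 1447.8351.
Rounding up, n = 1448.

1448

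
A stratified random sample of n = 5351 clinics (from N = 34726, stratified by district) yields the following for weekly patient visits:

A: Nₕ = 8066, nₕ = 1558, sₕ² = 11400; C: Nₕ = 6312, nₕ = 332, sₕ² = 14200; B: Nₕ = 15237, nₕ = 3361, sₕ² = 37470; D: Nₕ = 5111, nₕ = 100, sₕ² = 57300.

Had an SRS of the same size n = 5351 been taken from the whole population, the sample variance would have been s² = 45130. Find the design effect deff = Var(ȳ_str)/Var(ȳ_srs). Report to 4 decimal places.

Var(ȳ_str) = Σ Wₕ²(1−fₕ)sₕ²/nₕ with Wₕ = Nₕ/34726:
  A: (8066/34726)²·(1−1558/8066)·11400/1558 = 0.31851775
  C: (6312/34726)²·(1−332/6312)·14200/332 = 1.3387791
  B: (15237/34726)²·(1−3361/15237)·37470/3361 = 1.6729205
  D: (5111/34726)²·(1−100/5111)·57300/100 = 12.169574
  → Var(ȳ_str) = 15.499791.
Var(ȳ_srs) = (1 − 5351/34726)·45130/5351 = 7.134335.
deff = 15.499791 / 7.134335 = 2.1726.

2.1726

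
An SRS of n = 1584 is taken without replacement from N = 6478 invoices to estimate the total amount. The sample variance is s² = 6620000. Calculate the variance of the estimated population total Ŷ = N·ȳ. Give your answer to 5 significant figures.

1.3250 × 10^11

Var(Ŷ) = N²·Var(ȳ) = N²·(1 − n/N)·s²/n.
f = 1584/6478 = 0.24451991; Var(ȳ) = 0.75548009·6620000/1584 = 3157.3726.
Var(Ŷ) = 6478² · 3157.3726 = 1.3249751 × 10^11.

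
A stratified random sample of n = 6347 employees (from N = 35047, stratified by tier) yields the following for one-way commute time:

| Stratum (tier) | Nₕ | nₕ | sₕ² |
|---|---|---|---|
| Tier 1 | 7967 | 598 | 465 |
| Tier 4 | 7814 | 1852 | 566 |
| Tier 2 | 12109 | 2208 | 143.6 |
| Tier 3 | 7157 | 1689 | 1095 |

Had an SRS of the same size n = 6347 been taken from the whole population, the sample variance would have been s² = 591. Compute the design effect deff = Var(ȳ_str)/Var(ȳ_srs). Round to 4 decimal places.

Var(ȳ_str) = Σ Wₕ²(1−fₕ)sₕ²/nₕ with Wₕ = Nₕ/35047:
  Tier 1: (7967/35047)²·(1−598/7967)·465/598 = 0.037166652
  Tier 4: (7814/35047)²·(1−1852/7814)·566/1852 = 0.011591486
  Tier 2: (12109/35047)²·(1−2208/12109)·143.6/2208 = 0.0063480599
  Tier 3: (7157/35047)²·(1−1689/7157)·1095/1689 = 0.020655813
  → Var(ȳ_str) = 0.075762011.
Var(ȳ_srs) = (1 − 6347/35047)·591/6347 = 0.076251788.
deff = 0.075762011 / 0.076251788 = 0.9936.

0.9936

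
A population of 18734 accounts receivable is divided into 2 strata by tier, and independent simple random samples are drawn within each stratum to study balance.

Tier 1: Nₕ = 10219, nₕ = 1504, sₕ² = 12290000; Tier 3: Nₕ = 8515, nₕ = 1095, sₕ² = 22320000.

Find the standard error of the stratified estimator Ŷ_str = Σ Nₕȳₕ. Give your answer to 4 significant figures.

1.420 × 10^6

Var(Ŷ_str) = Σₕ Nₕ²(1 − fₕ)sₕ²/nₕ.
Tier 1: 10219²·(1 − 1504/10219)·12290000/1504 = 7.2774602 × 10^11.
Tier 3: 8515²·(1 − 1095/8515)·22320000/1095 = 1.2878599 × 10^12.
Sum = 2.0156059 × 10^12.
SE = √(2.0156059 × 10^12) = 1.420 × 10^6.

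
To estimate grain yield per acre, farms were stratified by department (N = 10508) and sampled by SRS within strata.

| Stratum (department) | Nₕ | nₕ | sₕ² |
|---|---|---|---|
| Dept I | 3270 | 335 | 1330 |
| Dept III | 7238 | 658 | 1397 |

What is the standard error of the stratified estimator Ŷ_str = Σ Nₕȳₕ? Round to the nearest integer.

Var(Ŷ_str) = Σₕ Nₕ²(1 − fₕ)sₕ²/nₕ.
Dept I: 3270²·(1 − 335/3270)·1330/335 = 3.8103309 × 10^7.
Dept III: 7238²·(1 − 658/7238)·1397/658 = 1.0111486 × 10^8.
Sum = 1.3921817 × 10^8.
SE = √(1.3921817 × 10^8) = 11799.

11799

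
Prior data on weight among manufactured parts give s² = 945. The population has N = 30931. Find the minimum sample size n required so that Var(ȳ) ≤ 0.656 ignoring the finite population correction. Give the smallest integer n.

Without fpc, n₀ = s²/D = 945/0.656 = 1440.5488.
Rounding up, n = 1441.

1441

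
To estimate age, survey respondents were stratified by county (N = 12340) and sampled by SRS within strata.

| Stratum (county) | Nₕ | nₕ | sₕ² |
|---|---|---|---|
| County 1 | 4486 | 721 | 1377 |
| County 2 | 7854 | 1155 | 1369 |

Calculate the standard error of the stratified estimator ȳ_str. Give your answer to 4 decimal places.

Var(ȳ_str) = Σₕ Wₕ²(1 − fₕ)sₕ²/nₕ with Wₕ = Nₕ/N, N = 12340.
County 1: Wₕ = 0.36353323; term = 0.36353323²·(1 − 0.16072225)·1377/721 = 0.21183251.
County 2: Wₕ = 0.63646677; term = 0.63646677²·(1 − 0.14705882)·1369/1155 = 0.40953594.
Sum = 0.62136845.
SE = √(0.62136845) = 0.7883.

0.7883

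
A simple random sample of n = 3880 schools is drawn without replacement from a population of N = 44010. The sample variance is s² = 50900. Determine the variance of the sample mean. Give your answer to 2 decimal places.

Under SRS without replacement, Var(ȳ) = (1 − f)·s²/n with f = n/N = 3880/44010 = 0.08816178.
Var(ȳ) = (1 − 0.08816178)·50900/3880 = 0.91183822·13.118557 = 11.962001.

11.96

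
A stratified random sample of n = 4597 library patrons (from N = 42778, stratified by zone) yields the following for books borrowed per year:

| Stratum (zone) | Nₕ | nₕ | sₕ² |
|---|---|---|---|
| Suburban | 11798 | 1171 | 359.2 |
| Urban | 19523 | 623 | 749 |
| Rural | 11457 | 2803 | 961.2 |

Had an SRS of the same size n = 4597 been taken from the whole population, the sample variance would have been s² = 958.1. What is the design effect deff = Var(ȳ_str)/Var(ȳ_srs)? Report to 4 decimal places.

1.5160

Var(ȳ_str) = Σ Wₕ²(1−fₕ)sₕ²/nₕ with Wₕ = Nₕ/42778:
  Suburban: (11798/42778)²·(1−1171/11798)·359.2/1171 = 0.021016363
  Urban: (19523/42778)²·(1−623/19523)·749/623 = 0.24241594
  Rural: (11457/42778)²·(1−2803/11457)·961.2/2803 = 0.018579649
  → Var(ȳ_str) = 0.28201195.
Var(ȳ_srs) = (1 − 4597/42778)·958.1/4597 = 0.18602151.
deff = 0.28201195 / 0.18602151 = 1.5160.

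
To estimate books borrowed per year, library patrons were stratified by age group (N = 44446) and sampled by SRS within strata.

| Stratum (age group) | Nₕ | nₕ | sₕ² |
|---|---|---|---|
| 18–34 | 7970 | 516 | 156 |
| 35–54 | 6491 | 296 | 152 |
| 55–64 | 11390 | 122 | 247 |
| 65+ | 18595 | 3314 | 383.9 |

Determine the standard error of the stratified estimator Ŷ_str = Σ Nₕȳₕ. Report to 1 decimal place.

18203.5

Var(Ŷ_str) = Σₕ Nₕ²(1 − fₕ)sₕ²/nₕ.
18–34: 7970²·(1 − 516/7970)·156/516 = 1.7960673 × 10^7.
35–54: 6491²·(1 − 296/6491)·152/296 = 2.0649274 × 10^7.
55–64: 11390²·(1 − 122/11390)·247/122 = 2.59841 × 10^8.
65+: 18595²·(1 − 3314/18595)·383.9/3314 = 3.2916494 × 10^7.
Sum = 3.3136744 × 10^8.
SE = √(3.3136744 × 10^8) = 18203.5.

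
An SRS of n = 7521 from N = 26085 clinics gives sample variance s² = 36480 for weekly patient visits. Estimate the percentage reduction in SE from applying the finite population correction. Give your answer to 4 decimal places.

f = n/N = 7521/26085 = 0.28832662.
SE_no-fpc = √(s²/n) = 2.2023666; SE_fpc = √((1−f)s²/n) = 1.8579327.
Ratio = √(1−f) = 0.84360736. Reduction = 100·(1 − 0.84360736) = 15.6393%.

15.6393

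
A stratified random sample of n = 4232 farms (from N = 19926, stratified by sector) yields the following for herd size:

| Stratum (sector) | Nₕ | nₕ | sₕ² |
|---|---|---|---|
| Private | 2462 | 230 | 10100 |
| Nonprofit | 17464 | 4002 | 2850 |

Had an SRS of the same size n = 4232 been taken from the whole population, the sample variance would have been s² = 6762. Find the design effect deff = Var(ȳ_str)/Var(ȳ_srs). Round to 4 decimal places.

0.8180

Var(ȳ_str) = Σ Wₕ²(1−fₕ)sₕ²/nₕ with Wₕ = Nₕ/19926:
  Private: (2462/19926)²·(1−230/2462)·10100/230 = 0.60776477
  Nonprofit: (17464/19926)²·(1−4002/17464)·2850/4002 = 0.42167789
  → Var(ȳ_str) = 1.0294427.
Var(ȳ_srs) = (1 − 4232/19926)·6762/4232 = 1.2584705.
deff = 1.0294427 / 1.2584705 = 0.8180.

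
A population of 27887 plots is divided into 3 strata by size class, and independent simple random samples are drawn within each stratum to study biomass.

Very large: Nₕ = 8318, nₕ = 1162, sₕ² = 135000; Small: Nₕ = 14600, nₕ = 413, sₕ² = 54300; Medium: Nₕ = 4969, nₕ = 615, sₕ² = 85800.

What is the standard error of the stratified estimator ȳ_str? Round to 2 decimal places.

Var(ȳ_str) = Σₕ Wₕ²(1 − fₕ)sₕ²/nₕ with Wₕ = Nₕ/N, N = 27887.
Very large: Wₕ = 0.29827518; term = 0.29827518²·(1 − 0.13969704)·135000/1162 = 8.8922834.
Small: Wₕ = 0.52354144; term = 0.52354144²·(1 − 0.02828767)·54300/413 = 35.017861.
Medium: Wₕ = 0.17818338; term = 0.17818338²·(1 − 0.12376736)·85800/615 = 3.8811998.
Sum = 47.791344.
SE = √(47.791344) = 6.91.

6.91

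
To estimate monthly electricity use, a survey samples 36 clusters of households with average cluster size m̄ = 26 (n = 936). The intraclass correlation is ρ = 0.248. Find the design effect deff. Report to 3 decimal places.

7.200

deff = 1 + (26 − 1)·0.248 = 1 + 6.2 = 7.2.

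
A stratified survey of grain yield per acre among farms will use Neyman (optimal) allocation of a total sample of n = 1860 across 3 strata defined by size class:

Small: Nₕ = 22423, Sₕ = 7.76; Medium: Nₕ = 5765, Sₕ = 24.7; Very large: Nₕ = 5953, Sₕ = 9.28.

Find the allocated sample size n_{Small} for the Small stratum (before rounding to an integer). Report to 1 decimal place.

Neyman allocation: nₕ = n·NₕSₕ / Σⱼ NⱼSⱼ.
Σ NⱼSⱼ = 22423·7.76 + 5765·24.7 + 5953·9.28 = 371641.82.
n_{Small} = 1860·22423·7.76 / 371641.82 = 870.9.

870.9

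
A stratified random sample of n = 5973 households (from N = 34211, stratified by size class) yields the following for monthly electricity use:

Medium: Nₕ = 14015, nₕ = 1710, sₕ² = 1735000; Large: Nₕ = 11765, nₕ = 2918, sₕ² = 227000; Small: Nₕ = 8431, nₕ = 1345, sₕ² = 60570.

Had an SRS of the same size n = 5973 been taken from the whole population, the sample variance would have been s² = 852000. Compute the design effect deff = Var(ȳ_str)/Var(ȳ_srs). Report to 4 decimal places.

Var(ȳ_str) = Σ Wₕ²(1−fₕ)sₕ²/nₕ with Wₕ = Nₕ/34211:
  Medium: (14015/34211)²·(1−1710/14015)·1735000/1710 = 149.50184
  Large: (11765/34211)²·(1−2918/11765)·227000/2918 = 6.9182618
  Small: (8431/34211)²·(1−1345/8431)·60570/1345 = 2.298709
  → Var(ȳ_str) = 158.71881.
Var(ȳ_srs) = (1 − 5973/34211)·852000/5973 = 117.73762.
deff = 158.71881 / 117.73762 = 1.3481.

1.3481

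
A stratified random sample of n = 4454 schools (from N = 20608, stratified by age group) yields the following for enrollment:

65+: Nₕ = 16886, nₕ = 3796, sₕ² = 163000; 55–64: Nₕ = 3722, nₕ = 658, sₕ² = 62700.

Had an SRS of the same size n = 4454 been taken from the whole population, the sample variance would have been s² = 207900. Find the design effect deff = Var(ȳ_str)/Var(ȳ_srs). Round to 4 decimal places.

0.6807

Var(ȳ_str) = Σ Wₕ²(1−fₕ)sₕ²/nₕ with Wₕ = Nₕ/20608:
  65+: (16886/20608)²·(1−3796/16886)·163000/3796 = 22.348899
  55–64: (3722/20608)²·(1−658/3722)·62700/658 = 2.5587926
  → Var(ȳ_str) = 24.907692.
Var(ȳ_srs) = (1 − 4454/20608)·207900/4454 = 36.588829.
deff = 24.907692 / 36.588829 = 0.6807.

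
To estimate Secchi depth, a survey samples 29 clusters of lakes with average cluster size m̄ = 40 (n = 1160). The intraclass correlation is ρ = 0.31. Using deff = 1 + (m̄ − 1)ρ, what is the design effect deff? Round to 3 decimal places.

deff = 1 + (40 − 1)·0.31 = 1 + 12.09 = 13.09.

13.090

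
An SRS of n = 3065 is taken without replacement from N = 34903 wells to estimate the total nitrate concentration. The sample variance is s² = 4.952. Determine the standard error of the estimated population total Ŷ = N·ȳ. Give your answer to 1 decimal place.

Var(Ŷ) = N²·Var(ȳ) = N²·(1 − n/N)·s²/n.
f = 3065/34903 = 0.08781480; Var(ȳ) = 0.91218520·4.952/3065 = 0.0014737818.
Var(Ŷ) = 34903² · 0.0014737818 = 1.7953896 × 10^6.
SE(Ŷ) = √(1.7953896 × 10^6) = 1339.9.

1339.9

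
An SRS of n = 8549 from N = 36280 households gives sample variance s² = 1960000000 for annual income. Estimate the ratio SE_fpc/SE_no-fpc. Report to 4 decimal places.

0.8743

f = n/N = 8549/36280 = 0.23563947.
SE_no-fpc = √(s²/n) = 478.8179; SE_fpc = √((1−f)s²/n) = 418.61955.
Ratio = √(1−f) = 0.87427715.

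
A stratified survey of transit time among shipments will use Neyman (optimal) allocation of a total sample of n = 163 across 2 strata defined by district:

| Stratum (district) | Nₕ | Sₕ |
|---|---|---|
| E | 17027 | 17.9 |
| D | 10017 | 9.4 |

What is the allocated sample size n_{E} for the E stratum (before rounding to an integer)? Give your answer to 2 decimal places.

124.53

Neyman allocation: nₕ = n·NₕSₕ / Σⱼ NⱼSⱼ.
Σ NⱼSⱼ = 17027·17.9 + 10017·9.4 = 398943.1.
n_{E} = 163·17027·17.9 / 398943.1 = 124.53.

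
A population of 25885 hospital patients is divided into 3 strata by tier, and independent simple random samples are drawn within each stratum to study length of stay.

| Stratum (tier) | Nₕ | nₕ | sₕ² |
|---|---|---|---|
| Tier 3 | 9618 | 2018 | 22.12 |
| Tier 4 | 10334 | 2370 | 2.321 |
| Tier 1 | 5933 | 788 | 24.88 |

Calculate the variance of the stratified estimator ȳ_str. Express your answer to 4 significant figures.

Var(ȳ_str) = Σₕ Wₕ²(1 − fₕ)sₕ²/nₕ with Wₕ = Nₕ/N, N = 25885.
Tier 3: Wₕ = 0.37156654; term = 0.37156654²·(1 − 0.20981493)·22.12/2018 = 0.0011958205.
Tier 4: Wₕ = 0.39922735; term = 0.39922735²·(1 − 0.22934004)·2.321/2370 = 1.2029018 × 10^-4.
Tier 1: Wₕ = 0.22920610; term = 0.22920610²·(1 − 0.13281645)·24.88/788 = 0.0014384261.
Sum = 0.0027545368.

0.002755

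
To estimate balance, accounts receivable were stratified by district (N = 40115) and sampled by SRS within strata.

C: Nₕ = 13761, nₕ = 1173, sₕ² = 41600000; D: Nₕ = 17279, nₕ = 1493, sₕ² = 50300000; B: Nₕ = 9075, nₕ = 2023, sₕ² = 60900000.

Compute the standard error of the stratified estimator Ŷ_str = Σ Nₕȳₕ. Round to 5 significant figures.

4.1545 × 10^6

Var(Ŷ_str) = Σₕ Nₕ²(1 − fₕ)sₕ²/nₕ.
C: 13761²·(1 − 1173/13761)·41600000/1173 = 6.1433046 × 10^12.
D: 17279²·(1 − 1493/17279)·50300000/1493 = 9.1896481 × 10^12.
B: 9075²·(1 − 2023/9075)·60900000/2023 = 1.9265503 × 10^12.
Sum = 1.7259503 × 10^13.
SE = √(1.7259503 × 10^13) = 4.1545 × 10^6.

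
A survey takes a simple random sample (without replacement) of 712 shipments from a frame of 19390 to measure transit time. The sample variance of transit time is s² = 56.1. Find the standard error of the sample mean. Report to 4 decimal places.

0.2755

Under SRS without replacement, Var(ȳ) = (1 − f)·s²/n with f = n/N = 712/19390 = 0.03671996.
Var(ȳ) = (1 − 0.03671996)·56.1/712 = 0.96328004·0.078792135 = 0.075898891.
SE(ȳ) = √(0.075898891) = 0.2755.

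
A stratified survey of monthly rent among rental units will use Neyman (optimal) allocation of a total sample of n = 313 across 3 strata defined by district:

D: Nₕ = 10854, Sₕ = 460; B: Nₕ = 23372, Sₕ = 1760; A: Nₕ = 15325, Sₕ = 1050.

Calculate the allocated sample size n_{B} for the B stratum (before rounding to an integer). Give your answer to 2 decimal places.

206.93

Neyman allocation: nₕ = n·NₕSₕ / Σⱼ NⱼSⱼ.
Σ NⱼSⱼ = 10854·460 + 23372·1760 + 15325·1050 = 6.221881 × 10^7.
n_{B} = 313·23372·1760 / (6.221881 × 10^7) = 206.93.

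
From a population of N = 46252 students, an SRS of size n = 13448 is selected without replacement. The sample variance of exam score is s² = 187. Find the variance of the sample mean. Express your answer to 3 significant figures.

0.00986

Under SRS without replacement, Var(ȳ) = (1 − f)·s²/n with f = n/N = 13448/46252 = 0.29075499.
Var(ȳ) = (1 − 0.29075499)·187/13448 = 0.70924501·0.013905413 = 0.009862345.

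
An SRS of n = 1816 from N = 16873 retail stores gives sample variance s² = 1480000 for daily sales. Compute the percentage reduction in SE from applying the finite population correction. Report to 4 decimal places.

f = n/N = 1816/16873 = 0.10762757.
SE_no-fpc = √(s²/n) = 28.547819; SE_fpc = √((1−f)s²/n) = 26.96783.
Ratio = √(1−f) = 0.94465466. Reduction = 100·(1 − 0.94465466) = 5.5345%.

5.5345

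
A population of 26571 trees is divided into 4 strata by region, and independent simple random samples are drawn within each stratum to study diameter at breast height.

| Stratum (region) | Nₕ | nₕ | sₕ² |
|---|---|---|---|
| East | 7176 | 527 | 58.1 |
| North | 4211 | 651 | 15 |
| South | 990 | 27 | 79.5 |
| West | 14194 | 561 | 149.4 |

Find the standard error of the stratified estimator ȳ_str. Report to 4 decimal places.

0.2914

Var(ȳ_str) = Σₕ Wₕ²(1 − fₕ)sₕ²/nₕ with Wₕ = Nₕ/N, N = 26571.
East: Wₕ = 0.27006887; term = 0.27006887²·(1 − 0.07343924)·58.1/527 = 0.0074505525.
North: Wₕ = 0.15848105; term = 0.15848105²·(1 − 0.15459511)·15/651 = 4.8924873 × 10^-4.
South: Wₕ = 0.03725867; term = 0.03725867²·(1 − 0.02727273)·79.5/27 = 0.0039760245.
West: Wₕ = 0.53419141; term = 0.53419141²·(1 − 0.03952374)·149.4/561 = 0.072990808.
Sum = 0.084906634.
SE = √(0.084906634) = 0.2914.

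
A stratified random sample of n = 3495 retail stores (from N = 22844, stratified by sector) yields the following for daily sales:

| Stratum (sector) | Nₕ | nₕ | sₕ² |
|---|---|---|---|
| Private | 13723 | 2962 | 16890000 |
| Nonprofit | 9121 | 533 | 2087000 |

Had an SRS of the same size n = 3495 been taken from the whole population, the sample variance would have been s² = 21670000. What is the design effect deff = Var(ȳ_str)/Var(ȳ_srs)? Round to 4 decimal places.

0.4192

Var(ȳ_str) = Σ Wₕ²(1−fₕ)sₕ²/nₕ with Wₕ = Nₕ/22844:
  Private: (13723/22844)²·(1−2962/13723)·16890000/2962 = 1613.6227
  Nonprofit: (9121/22844)²·(1−533/9121)·2087000/533 = 587.74024
  → Var(ȳ_str) = 2201.3629.
Var(ȳ_srs) = (1 − 3495/22844)·21670000/3495 = 5251.6782.
deff = 2201.3629 / 5251.6782 = 0.4192.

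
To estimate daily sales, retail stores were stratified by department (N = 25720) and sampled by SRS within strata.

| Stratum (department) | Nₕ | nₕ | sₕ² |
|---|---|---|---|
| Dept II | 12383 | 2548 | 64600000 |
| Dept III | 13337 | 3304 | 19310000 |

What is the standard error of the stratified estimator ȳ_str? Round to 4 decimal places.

76.4838

Var(ȳ_str) = Σₕ Wₕ²(1 − fₕ)sₕ²/nₕ with Wₕ = Nₕ/N, N = 25720.
Dept II: Wₕ = 0.48145412; term = 0.48145412²·(1 − 0.20576597)·64600000/2548 = 4667.5761.
Dept III: Wₕ = 0.51854588; term = 0.51854588²·(1 − 0.24773187)·19310000/3304 = 1182.1954.
Sum = 5849.7715.
SE = √(5849.7715) = 76.4838.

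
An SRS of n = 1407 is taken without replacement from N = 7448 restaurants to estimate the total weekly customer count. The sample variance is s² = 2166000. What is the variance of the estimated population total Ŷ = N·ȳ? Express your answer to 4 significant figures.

Var(Ŷ) = N²·Var(ȳ) = N²·(1 − n/N)·s²/n.
f = 1407/7448 = 0.18890977; Var(ȳ) = 0.81109023·2166000/1407 = 1248.6293.
Var(Ŷ) = 7448² · 1248.6293 = 6.9264844 × 10^10.

6.926 × 10^10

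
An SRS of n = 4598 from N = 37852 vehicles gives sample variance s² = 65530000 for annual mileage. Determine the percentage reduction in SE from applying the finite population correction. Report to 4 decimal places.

f = n/N = 4598/37852 = 0.12147311.
SE_no-fpc = √(s²/n) = 119.38111; SE_fpc = √((1−f)s²/n) = 111.89563.
Ratio = √(1−f) = 0.93729766. Reduction = 100·(1 − 0.93729766) = 6.2702%.

6.2702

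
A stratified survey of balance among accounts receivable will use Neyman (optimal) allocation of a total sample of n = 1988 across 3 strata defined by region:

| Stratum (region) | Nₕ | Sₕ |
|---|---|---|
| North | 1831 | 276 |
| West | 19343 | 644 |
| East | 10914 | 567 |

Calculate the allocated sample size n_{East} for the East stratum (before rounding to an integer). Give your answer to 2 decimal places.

642.40

Neyman allocation: nₕ = n·NₕSₕ / Σⱼ NⱼSⱼ.
Σ NⱼSⱼ = 1831·276 + 19343·644 + 10914·567 = 1.9150486 × 10^7.
n_{East} = 1988·10914·567 / (1.9150486 × 10^7) = 642.40.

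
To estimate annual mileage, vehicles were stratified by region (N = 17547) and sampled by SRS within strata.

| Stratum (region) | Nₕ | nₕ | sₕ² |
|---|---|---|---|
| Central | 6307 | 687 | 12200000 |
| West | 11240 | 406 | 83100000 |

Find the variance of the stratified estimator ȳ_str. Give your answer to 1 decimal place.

82995.8

Var(ȳ_str) = Σₕ Wₕ²(1 − fₕ)sₕ²/nₕ with Wₕ = Nₕ/N, N = 17547.
Central: Wₕ = 0.35943466; term = 0.35943466²·(1 − 0.10892659)·12200000/687 = 2044.3558.
West: Wₕ = 0.64056534; term = 0.64056534²·(1 − 0.03612100)·83100000/406 = 80951.403.
Sum = 82995.759.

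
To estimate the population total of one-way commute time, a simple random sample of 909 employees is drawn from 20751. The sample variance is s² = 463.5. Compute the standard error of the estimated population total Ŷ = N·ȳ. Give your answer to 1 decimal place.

Var(Ŷ) = N²·Var(ȳ) = N²·(1 − n/N)·s²/n.
f = 909/20751 = 0.04380512; Var(ȳ) = 0.95619488·463.5/909 = 0.48756472.
Var(Ŷ) = 20751² · 0.48756472 = 2.0994732 × 10^8.
SE(Ŷ) = √(2.0994732 × 10^8) = 14489.6.

14489.6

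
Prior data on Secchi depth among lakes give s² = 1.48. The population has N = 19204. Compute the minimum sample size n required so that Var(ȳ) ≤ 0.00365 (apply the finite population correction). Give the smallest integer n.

398

Without fpc, n₀ = s²/D = 1.48/0.00365 = 405.4795.
With fpc, (1 − n/N)·s²/n ≤ D requires n ≥ n₀/(1 + n₀/N) = 405.4795/(1 + 405.4795/19204) = 397.0951.
Rounding up, n = 398.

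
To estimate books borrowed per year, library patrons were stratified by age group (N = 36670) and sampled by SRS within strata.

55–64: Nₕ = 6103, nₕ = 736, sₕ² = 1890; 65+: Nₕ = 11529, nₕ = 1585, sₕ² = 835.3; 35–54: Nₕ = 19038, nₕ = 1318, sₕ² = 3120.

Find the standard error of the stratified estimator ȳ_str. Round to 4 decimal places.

0.8375

Var(ȳ_str) = Σₕ Wₕ²(1 − fₕ)sₕ²/nₕ with Wₕ = Nₕ/N, N = 36670.
55–64: Wₕ = 0.16643032; term = 0.16643032²·(1 − 0.12059643)·1890/736 = 0.062551415.
65+: Wₕ = 0.31439869; term = 0.31439869²·(1 − 0.13747940)·835.3/1585 = 0.0449308.
35–54: Wₕ = 0.51917098; term = 0.51917098²·(1 − 0.06922996)·3120/1318 = 0.59388507.
Sum = 0.70136729.
SE = √(0.70136729) = 0.8375.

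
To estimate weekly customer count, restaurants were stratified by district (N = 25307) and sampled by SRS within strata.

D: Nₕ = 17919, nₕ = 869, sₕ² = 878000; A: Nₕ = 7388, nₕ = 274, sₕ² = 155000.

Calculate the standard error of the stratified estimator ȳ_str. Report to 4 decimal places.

Var(ȳ_str) = Σₕ Wₕ²(1 − fₕ)sₕ²/nₕ with Wₕ = Nₕ/N, N = 25307.
D: Wₕ = 0.70806496; term = 0.70806496²·(1 − 0.04849601)·878000/869 = 481.98282.
A: Wₕ = 0.29193504; term = 0.29193504²·(1 − 0.03708717)·155000/274 = 46.423786.
Sum = 528.40661.
SE = √(528.40661) = 22.9871.

22.9871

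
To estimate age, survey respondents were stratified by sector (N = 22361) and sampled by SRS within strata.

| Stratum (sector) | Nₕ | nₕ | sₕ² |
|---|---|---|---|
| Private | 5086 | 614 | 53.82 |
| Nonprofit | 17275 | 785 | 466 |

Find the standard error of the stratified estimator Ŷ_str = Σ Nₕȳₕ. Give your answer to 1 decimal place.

13080.4

Var(Ŷ_str) = Σₕ Nₕ²(1 − fₕ)sₕ²/nₕ.
Private: 5086²·(1 − 614/5086)·53.82/614 = 1.9936709 × 10^6.
Nonprofit: 17275²·(1 − 785/17275)·466/785 = 1.6910442 × 10^8.
Sum = 1.7109809 × 10^8.
SE = √(1.7109809 × 10^8) = 13080.4.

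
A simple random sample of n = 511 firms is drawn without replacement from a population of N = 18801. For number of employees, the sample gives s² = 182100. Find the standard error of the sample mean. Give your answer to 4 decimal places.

Under SRS without replacement, Var(ȳ) = (1 − f)·s²/n with f = n/N = 511/18801 = 0.02717941.
Var(ȳ) = (1 − 0.02717941)·182100/511 = 0.97282059·356.36008 = 346.67442.
SE(ȳ) = √(346.67442) = 18.6192.

18.6192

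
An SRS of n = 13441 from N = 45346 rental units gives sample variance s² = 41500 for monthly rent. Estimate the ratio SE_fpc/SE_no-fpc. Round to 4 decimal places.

0.8388

f = n/N = 13441/45346 = 0.29640983.
SE_no-fpc = √(s²/n) = 1.7571477; SE_fpc = √((1−f)s²/n) = 1.4739004.
Ratio = √(1−f) = 0.83880282.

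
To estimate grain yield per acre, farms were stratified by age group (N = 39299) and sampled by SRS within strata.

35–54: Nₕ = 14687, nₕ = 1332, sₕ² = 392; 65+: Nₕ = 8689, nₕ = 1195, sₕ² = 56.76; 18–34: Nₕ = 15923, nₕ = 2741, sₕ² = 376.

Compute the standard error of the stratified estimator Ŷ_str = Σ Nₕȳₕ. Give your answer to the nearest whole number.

Var(Ŷ_str) = Σₕ Nₕ²(1 − fₕ)sₕ²/nₕ.
35–54: 14687²·(1 − 1332/14687)·392/1332 = 5.7724321 × 10^7.
65+: 8689²·(1 − 1195/8689)·56.76/1195 = 3.0928437 × 10^6.
18–34: 15923²·(1 − 2741/15923)·376/2741 = 2.8792874 × 10^7.
Sum = 8.9610039 × 10^7.
SE = √(8.9610039 × 10^7) = 9466.

9466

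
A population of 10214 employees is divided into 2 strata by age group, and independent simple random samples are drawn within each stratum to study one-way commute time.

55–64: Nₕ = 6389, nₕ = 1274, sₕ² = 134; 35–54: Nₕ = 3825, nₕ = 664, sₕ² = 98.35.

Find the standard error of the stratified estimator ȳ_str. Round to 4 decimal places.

0.2239

Var(ȳ_str) = Σₕ Wₕ²(1 − fₕ)sₕ²/nₕ with Wₕ = Nₕ/N, N = 10214.
55–64: Wₕ = 0.62551400; term = 0.62551400²·(1 − 0.19940523)·134/1274 = 0.032947479.
35–54: Wₕ = 0.37448600; term = 0.37448600²·(1 − 0.17359477)·98.35/664 = 0.017166056.
Sum = 0.050113535.
SE = √(0.050113535) = 0.2239.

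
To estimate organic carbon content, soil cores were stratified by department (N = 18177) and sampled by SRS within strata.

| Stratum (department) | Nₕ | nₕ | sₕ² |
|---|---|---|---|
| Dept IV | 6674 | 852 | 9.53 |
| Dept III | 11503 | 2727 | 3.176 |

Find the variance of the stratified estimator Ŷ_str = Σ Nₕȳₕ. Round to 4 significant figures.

Var(Ŷ_str) = Σₕ Nₕ²(1 − fₕ)sₕ²/nₕ.
Dept IV: 6674²·(1 − 852/6674)·9.53/852 = 434622.
Dept III: 11503²·(1 − 2727/11503)·3.176/2727 = 117571.78.
Sum = 552193.78.

552200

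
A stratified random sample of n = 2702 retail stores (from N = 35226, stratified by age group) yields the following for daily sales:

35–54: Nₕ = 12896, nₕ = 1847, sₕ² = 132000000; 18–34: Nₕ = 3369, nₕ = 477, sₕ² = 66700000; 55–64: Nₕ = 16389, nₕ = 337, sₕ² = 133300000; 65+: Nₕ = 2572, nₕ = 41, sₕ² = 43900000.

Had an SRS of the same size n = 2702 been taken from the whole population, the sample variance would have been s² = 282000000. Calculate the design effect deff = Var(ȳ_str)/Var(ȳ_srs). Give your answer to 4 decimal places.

1.0251

Var(ȳ_str) = Σ Wₕ²(1−fₕ)sₕ²/nₕ with Wₕ = Nₕ/35226:
  35–54: (12896/35226)²·(1−1847/12896)·132000000/1847 = 8206.5075
  18–34: (3369/35226)²·(1−477/3369)·66700000/477 = 1097.9438
  55–64: (16389/35226)²·(1−337/16389)·133300000/337 = 83860.065
  65+: (2572/35226)²·(1−41/2572)·43900000/41 = 5617.1641
  → Var(ȳ_str) = 98781.68.
Var(ȳ_srs) = (1 − 2702/35226)·282000000/2702 = 96361.685.
deff = 98781.68 / 96361.685 = 1.0251.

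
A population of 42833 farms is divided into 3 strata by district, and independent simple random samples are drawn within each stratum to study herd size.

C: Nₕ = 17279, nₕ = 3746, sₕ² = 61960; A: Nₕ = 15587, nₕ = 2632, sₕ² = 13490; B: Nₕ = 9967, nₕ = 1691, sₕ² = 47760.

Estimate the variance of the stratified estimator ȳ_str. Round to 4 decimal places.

Var(ȳ_str) = Σₕ Wₕ²(1 − fₕ)sₕ²/nₕ with Wₕ = Nₕ/N, N = 42833.
C: Wₕ = 0.40340392; term = 0.40340392²·(1 − 0.21679495)·61960/3746 = 2.1081395.
A: Wₕ = 0.36390166; term = 0.36390166²·(1 − 0.16885866)·13490/2632 = 0.5641168.
B: Wₕ = 0.23269442; term = 0.23269442²·(1 − 0.16965988)·47760/1691 = 1.269839.
Sum = 3.9420953.

3.9421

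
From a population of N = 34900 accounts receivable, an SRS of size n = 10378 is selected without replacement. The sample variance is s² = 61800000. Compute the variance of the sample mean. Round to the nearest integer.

4184

Under SRS without replacement, Var(ȳ) = (1 − f)·s²/n with f = n/N = 10378/34900 = 0.29736390.
Var(ȳ) = (1 − 0.29736390)·61800000/10378 = 0.70263610·5954.9046 = 4184.131.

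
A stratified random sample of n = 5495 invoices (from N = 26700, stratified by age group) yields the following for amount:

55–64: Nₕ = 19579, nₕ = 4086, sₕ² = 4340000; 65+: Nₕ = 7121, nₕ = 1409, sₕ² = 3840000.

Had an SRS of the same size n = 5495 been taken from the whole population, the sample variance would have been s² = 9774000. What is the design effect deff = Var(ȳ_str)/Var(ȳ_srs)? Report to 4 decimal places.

Var(ȳ_str) = Σ Wₕ²(1−fₕ)sₕ²/nₕ with Wₕ = Nₕ/26700:
  55–64: (19579/26700)²·(1−4086/19579)·4340000/4086 = 451.95466
  65+: (7121/26700)²·(1−1409/7121)·3840000/1409 = 155.49875
  → Var(ȳ_str) = 607.45341.
Var(ȳ_srs) = (1 − 5495/26700)·9774000/5495 = 1412.6405.
deff = 607.45341 / 1412.6405 = 0.4300.

0.4300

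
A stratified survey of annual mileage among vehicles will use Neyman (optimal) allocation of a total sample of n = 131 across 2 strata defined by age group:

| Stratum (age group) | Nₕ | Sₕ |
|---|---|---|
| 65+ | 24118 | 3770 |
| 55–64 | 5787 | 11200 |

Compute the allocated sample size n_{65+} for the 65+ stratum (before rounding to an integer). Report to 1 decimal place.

76.5

Neyman allocation: nₕ = n·NₕSₕ / Σⱼ NⱼSⱼ.
Σ NⱼSⱼ = 24118·3770 + 5787·11200 = 1.5573926 × 10^8.
n_{65+} = 131·24118·3770 / (1.5573926 × 10^8) = 76.5.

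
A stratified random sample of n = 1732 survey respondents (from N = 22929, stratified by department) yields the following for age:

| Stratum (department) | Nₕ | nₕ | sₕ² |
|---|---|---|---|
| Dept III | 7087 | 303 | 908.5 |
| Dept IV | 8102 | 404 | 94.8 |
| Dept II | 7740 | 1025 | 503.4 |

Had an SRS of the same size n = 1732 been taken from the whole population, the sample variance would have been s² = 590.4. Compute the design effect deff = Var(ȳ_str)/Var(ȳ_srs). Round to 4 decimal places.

Var(ȳ_str) = Σ Wₕ²(1−fₕ)sₕ²/nₕ with Wₕ = Nₕ/22929:
  Dept III: (7087/22929)²·(1−303/7087)·908.5/303 = 0.27419551
  Dept IV: (8102/22929)²·(1−404/8102)·94.8/404 = 0.027837286
  Dept II: (7740/22929)²·(1−1025/7740)·503.4/1025 = 0.048551885
  → Var(ȳ_str) = 0.35058468.
Var(ȳ_srs) = (1 − 1732/22929)·590.4/1732 = 0.31512855.
deff = 0.35058468 / 0.31512855 = 1.1125.

1.1125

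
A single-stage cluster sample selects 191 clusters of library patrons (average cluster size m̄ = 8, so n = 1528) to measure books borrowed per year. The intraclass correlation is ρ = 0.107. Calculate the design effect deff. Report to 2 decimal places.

1.75

deff = 1 + (8 − 1)·0.107 = 1 + 0.749 = 1.749.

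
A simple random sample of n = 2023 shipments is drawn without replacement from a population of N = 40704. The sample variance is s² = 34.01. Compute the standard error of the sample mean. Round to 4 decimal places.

Under SRS without replacement, Var(ȳ) = (1 − f)·s²/n with f = n/N = 2023/40704 = 0.04970028.
Var(ȳ) = (1 − 0.04970028)·34.01/2023 = 0.95029972·0.016811666 = 0.015976121.
SE(ȳ) = √(0.015976121) = 0.1264.

0.1264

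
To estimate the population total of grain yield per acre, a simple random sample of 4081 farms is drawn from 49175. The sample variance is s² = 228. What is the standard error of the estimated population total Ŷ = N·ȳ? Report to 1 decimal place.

Var(Ŷ) = N²·Var(ȳ) = N²·(1 − n/N)·s²/n.
f = 4081/49175 = 0.08298932; Var(ȳ) = 0.91701068·228/4081 = 0.051232157.
Var(Ŷ) = 49175² · 0.051232157 = 1.2388861 × 10^8.
SE(Ŷ) = √(1.2388861 × 10^8) = 11130.5.

11130.5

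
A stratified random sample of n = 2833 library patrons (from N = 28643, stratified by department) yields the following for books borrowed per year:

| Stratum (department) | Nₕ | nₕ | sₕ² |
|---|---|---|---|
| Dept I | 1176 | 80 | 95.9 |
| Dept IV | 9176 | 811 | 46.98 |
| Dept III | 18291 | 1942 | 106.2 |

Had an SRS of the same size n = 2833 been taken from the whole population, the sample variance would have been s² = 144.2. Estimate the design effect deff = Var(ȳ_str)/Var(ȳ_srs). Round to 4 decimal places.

Var(ȳ_str) = Σ Wₕ²(1−fₕ)sₕ²/nₕ with Wₕ = Nₕ/28643:
  Dept I: (1176/28643)²·(1−80/1176)·95.9/80 = 0.0018832566
  Dept IV: (9176/28643)²·(1−811/9176)·46.98/811 = 0.0054196907
  Dept III: (18291/28643)²·(1−1942/18291)·106.2/1942 = 0.019932737
  → Var(ȳ_str) = 0.027235684.
Var(ȳ_srs) = (1 − 2833/28643)·144.2/2833 = 0.045865717.
deff = 0.027235684 / 0.045865717 = 0.5938.

0.5938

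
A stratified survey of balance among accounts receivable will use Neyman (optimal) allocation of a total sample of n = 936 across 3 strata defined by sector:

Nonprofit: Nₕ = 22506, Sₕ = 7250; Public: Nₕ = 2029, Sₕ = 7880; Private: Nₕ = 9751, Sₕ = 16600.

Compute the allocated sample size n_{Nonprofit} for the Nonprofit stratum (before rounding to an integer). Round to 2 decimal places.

447.84

Neyman allocation: nₕ = n·NₕSₕ / Σⱼ NⱼSⱼ.
Σ NⱼSⱼ = 22506·7250 + 2029·7880 + 9751·16600 = 3.4102362 × 10^8.
n_{Nonprofit} = 936·22506·7250 / (3.4102362 × 10^8) = 447.84.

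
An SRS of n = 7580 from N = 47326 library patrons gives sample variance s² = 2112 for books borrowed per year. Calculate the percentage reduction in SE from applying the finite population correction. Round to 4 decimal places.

f = n/N = 7580/47326 = 0.16016566.
SE_no-fpc = √(s²/n) = 0.52785222; SE_fpc = √((1−f)s²/n) = 0.48373685.
Ratio = √(1−f) = 0.91642476. Reduction = 100·(1 − 0.91642476) = 8.3575%.

8.3575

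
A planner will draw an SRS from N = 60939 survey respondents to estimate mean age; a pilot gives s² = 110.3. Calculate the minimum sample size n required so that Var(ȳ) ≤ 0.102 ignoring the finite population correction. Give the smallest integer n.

Without fpc, n₀ = s²/D = 110.3/0.102 = 1081.3725.
Rounding up, n = 1082.

1082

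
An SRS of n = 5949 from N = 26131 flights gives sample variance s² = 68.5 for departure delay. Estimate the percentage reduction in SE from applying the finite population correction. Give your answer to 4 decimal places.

f = n/N = 5949/26131 = 0.22766063.
SE_no-fpc = √(s²/n) = 0.10730583; SE_fpc = √((1−f)s²/n) = 0.094303408.
Ratio = √(1−f) = 0.87882841. Reduction = 100·(1 − 0.87882841) = 12.1172%.

12.1172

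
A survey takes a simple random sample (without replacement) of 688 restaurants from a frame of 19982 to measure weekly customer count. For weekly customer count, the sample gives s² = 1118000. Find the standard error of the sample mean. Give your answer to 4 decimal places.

Under SRS without replacement, Var(ȳ) = (1 − f)·s²/n with f = n/N = 688/19982 = 0.03443099.
Var(ȳ) = (1 − 0.03443099)·1118000/688 = 0.96556901·1625 = 1569.0496.
SE(ȳ) = √(1569.0496) = 39.6112.

39.6112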